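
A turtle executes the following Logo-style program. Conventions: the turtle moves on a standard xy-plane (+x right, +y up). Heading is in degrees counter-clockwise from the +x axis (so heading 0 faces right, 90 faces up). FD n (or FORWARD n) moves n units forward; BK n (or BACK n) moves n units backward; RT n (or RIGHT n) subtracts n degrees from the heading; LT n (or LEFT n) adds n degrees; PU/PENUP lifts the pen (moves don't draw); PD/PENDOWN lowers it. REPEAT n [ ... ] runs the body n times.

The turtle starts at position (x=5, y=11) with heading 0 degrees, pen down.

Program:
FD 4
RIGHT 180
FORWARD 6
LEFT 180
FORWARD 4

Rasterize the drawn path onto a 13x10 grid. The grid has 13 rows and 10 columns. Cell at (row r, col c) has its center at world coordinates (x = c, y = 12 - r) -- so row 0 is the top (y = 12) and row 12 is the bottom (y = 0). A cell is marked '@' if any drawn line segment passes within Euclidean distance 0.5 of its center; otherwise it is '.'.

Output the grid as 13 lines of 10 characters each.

Segment 0: (5,11) -> (9,11)
Segment 1: (9,11) -> (3,11)
Segment 2: (3,11) -> (7,11)

Answer: ..........
...@@@@@@@
..........
..........
..........
..........
..........
..........
..........
..........
..........
..........
..........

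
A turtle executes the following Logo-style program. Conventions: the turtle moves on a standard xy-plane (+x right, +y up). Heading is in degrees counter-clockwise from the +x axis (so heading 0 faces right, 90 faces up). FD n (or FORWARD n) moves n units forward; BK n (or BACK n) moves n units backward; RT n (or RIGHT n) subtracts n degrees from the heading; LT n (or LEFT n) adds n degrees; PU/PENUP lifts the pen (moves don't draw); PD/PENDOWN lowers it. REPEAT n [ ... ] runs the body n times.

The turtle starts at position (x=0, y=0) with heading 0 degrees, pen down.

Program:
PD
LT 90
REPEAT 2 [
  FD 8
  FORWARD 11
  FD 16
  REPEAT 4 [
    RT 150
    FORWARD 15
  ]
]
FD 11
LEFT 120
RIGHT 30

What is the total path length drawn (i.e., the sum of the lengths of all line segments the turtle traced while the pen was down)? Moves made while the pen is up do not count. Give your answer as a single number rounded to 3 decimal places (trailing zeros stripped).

Answer: 201

Derivation:
Executing turtle program step by step:
Start: pos=(0,0), heading=0, pen down
PD: pen down
LT 90: heading 0 -> 90
REPEAT 2 [
  -- iteration 1/2 --
  FD 8: (0,0) -> (0,8) [heading=90, draw]
  FD 11: (0,8) -> (0,19) [heading=90, draw]
  FD 16: (0,19) -> (0,35) [heading=90, draw]
  REPEAT 4 [
    -- iteration 1/4 --
    RT 150: heading 90 -> 300
    FD 15: (0,35) -> (7.5,22.01) [heading=300, draw]
    -- iteration 2/4 --
    RT 150: heading 300 -> 150
    FD 15: (7.5,22.01) -> (-5.49,29.51) [heading=150, draw]
    -- iteration 3/4 --
    RT 150: heading 150 -> 0
    FD 15: (-5.49,29.51) -> (9.51,29.51) [heading=0, draw]
    -- iteration 4/4 --
    RT 150: heading 0 -> 210
    FD 15: (9.51,29.51) -> (-3.481,22.01) [heading=210, draw]
  ]
  -- iteration 2/2 --
  FD 8: (-3.481,22.01) -> (-10.409,18.01) [heading=210, draw]
  FD 11: (-10.409,18.01) -> (-19.935,12.51) [heading=210, draw]
  FD 16: (-19.935,12.51) -> (-33.792,4.51) [heading=210, draw]
  REPEAT 4 [
    -- iteration 1/4 --
    RT 150: heading 210 -> 60
    FD 15: (-33.792,4.51) -> (-26.292,17.5) [heading=60, draw]
    -- iteration 2/4 --
    RT 150: heading 60 -> 270
    FD 15: (-26.292,17.5) -> (-26.292,2.5) [heading=270, draw]
    -- iteration 3/4 --
    RT 150: heading 270 -> 120
    FD 15: (-26.292,2.5) -> (-33.792,15.49) [heading=120, draw]
    -- iteration 4/4 --
    RT 150: heading 120 -> 330
    FD 15: (-33.792,15.49) -> (-20.801,7.99) [heading=330, draw]
  ]
]
FD 11: (-20.801,7.99) -> (-11.275,2.49) [heading=330, draw]
LT 120: heading 330 -> 90
RT 30: heading 90 -> 60
Final: pos=(-11.275,2.49), heading=60, 15 segment(s) drawn

Segment lengths:
  seg 1: (0,0) -> (0,8), length = 8
  seg 2: (0,8) -> (0,19), length = 11
  seg 3: (0,19) -> (0,35), length = 16
  seg 4: (0,35) -> (7.5,22.01), length = 15
  seg 5: (7.5,22.01) -> (-5.49,29.51), length = 15
  seg 6: (-5.49,29.51) -> (9.51,29.51), length = 15
  seg 7: (9.51,29.51) -> (-3.481,22.01), length = 15
  seg 8: (-3.481,22.01) -> (-10.409,18.01), length = 8
  seg 9: (-10.409,18.01) -> (-19.935,12.51), length = 11
  seg 10: (-19.935,12.51) -> (-33.792,4.51), length = 16
  seg 11: (-33.792,4.51) -> (-26.292,17.5), length = 15
  seg 12: (-26.292,17.5) -> (-26.292,2.5), length = 15
  seg 13: (-26.292,2.5) -> (-33.792,15.49), length = 15
  seg 14: (-33.792,15.49) -> (-20.801,7.99), length = 15
  seg 15: (-20.801,7.99) -> (-11.275,2.49), length = 11
Total = 201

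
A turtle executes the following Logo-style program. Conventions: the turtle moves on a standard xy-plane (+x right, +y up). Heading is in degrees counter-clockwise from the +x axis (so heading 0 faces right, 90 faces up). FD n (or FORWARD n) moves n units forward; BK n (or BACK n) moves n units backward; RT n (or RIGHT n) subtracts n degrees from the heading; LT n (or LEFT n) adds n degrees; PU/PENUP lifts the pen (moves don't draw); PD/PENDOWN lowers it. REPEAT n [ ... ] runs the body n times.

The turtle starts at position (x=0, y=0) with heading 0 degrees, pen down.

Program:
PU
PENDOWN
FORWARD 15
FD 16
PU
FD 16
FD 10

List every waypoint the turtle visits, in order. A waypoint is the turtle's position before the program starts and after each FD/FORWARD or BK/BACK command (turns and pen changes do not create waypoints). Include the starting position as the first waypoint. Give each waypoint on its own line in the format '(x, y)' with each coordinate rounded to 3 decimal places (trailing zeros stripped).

Executing turtle program step by step:
Start: pos=(0,0), heading=0, pen down
PU: pen up
PD: pen down
FD 15: (0,0) -> (15,0) [heading=0, draw]
FD 16: (15,0) -> (31,0) [heading=0, draw]
PU: pen up
FD 16: (31,0) -> (47,0) [heading=0, move]
FD 10: (47,0) -> (57,0) [heading=0, move]
Final: pos=(57,0), heading=0, 2 segment(s) drawn
Waypoints (5 total):
(0, 0)
(15, 0)
(31, 0)
(47, 0)
(57, 0)

Answer: (0, 0)
(15, 0)
(31, 0)
(47, 0)
(57, 0)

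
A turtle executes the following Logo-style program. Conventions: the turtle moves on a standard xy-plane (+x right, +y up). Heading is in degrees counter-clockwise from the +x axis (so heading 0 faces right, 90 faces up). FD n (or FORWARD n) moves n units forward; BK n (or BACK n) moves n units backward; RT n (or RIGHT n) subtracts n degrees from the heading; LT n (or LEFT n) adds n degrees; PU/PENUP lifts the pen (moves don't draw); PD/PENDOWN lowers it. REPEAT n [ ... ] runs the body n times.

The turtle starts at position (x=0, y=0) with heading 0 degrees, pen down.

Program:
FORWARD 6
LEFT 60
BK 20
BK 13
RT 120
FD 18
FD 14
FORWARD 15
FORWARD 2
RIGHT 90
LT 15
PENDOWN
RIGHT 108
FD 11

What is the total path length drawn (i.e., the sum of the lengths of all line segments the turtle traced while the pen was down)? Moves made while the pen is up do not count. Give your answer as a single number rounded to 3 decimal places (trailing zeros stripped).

Answer: 99

Derivation:
Executing turtle program step by step:
Start: pos=(0,0), heading=0, pen down
FD 6: (0,0) -> (6,0) [heading=0, draw]
LT 60: heading 0 -> 60
BK 20: (6,0) -> (-4,-17.321) [heading=60, draw]
BK 13: (-4,-17.321) -> (-10.5,-28.579) [heading=60, draw]
RT 120: heading 60 -> 300
FD 18: (-10.5,-28.579) -> (-1.5,-44.167) [heading=300, draw]
FD 14: (-1.5,-44.167) -> (5.5,-56.292) [heading=300, draw]
FD 15: (5.5,-56.292) -> (13,-69.282) [heading=300, draw]
FD 2: (13,-69.282) -> (14,-71.014) [heading=300, draw]
RT 90: heading 300 -> 210
LT 15: heading 210 -> 225
PD: pen down
RT 108: heading 225 -> 117
FD 11: (14,-71.014) -> (9.006,-61.213) [heading=117, draw]
Final: pos=(9.006,-61.213), heading=117, 8 segment(s) drawn

Segment lengths:
  seg 1: (0,0) -> (6,0), length = 6
  seg 2: (6,0) -> (-4,-17.321), length = 20
  seg 3: (-4,-17.321) -> (-10.5,-28.579), length = 13
  seg 4: (-10.5,-28.579) -> (-1.5,-44.167), length = 18
  seg 5: (-1.5,-44.167) -> (5.5,-56.292), length = 14
  seg 6: (5.5,-56.292) -> (13,-69.282), length = 15
  seg 7: (13,-69.282) -> (14,-71.014), length = 2
  seg 8: (14,-71.014) -> (9.006,-61.213), length = 11
Total = 99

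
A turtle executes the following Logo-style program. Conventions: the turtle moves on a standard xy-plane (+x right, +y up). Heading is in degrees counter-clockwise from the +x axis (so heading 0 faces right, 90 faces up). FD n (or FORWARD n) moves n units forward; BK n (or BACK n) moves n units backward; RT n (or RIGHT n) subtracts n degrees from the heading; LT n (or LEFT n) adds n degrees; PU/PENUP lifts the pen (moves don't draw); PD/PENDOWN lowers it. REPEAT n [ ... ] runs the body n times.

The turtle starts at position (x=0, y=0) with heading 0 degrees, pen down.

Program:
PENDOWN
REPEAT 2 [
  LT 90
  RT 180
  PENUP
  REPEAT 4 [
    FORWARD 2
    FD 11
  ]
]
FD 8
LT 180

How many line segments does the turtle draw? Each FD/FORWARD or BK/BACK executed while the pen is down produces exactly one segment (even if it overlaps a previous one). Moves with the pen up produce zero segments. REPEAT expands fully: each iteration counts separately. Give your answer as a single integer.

Answer: 0

Derivation:
Executing turtle program step by step:
Start: pos=(0,0), heading=0, pen down
PD: pen down
REPEAT 2 [
  -- iteration 1/2 --
  LT 90: heading 0 -> 90
  RT 180: heading 90 -> 270
  PU: pen up
  REPEAT 4 [
    -- iteration 1/4 --
    FD 2: (0,0) -> (0,-2) [heading=270, move]
    FD 11: (0,-2) -> (0,-13) [heading=270, move]
    -- iteration 2/4 --
    FD 2: (0,-13) -> (0,-15) [heading=270, move]
    FD 11: (0,-15) -> (0,-26) [heading=270, move]
    -- iteration 3/4 --
    FD 2: (0,-26) -> (0,-28) [heading=270, move]
    FD 11: (0,-28) -> (0,-39) [heading=270, move]
    -- iteration 4/4 --
    FD 2: (0,-39) -> (0,-41) [heading=270, move]
    FD 11: (0,-41) -> (0,-52) [heading=270, move]
  ]
  -- iteration 2/2 --
  LT 90: heading 270 -> 0
  RT 180: heading 0 -> 180
  PU: pen up
  REPEAT 4 [
    -- iteration 1/4 --
    FD 2: (0,-52) -> (-2,-52) [heading=180, move]
    FD 11: (-2,-52) -> (-13,-52) [heading=180, move]
    -- iteration 2/4 --
    FD 2: (-13,-52) -> (-15,-52) [heading=180, move]
    FD 11: (-15,-52) -> (-26,-52) [heading=180, move]
    -- iteration 3/4 --
    FD 2: (-26,-52) -> (-28,-52) [heading=180, move]
    FD 11: (-28,-52) -> (-39,-52) [heading=180, move]
    -- iteration 4/4 --
    FD 2: (-39,-52) -> (-41,-52) [heading=180, move]
    FD 11: (-41,-52) -> (-52,-52) [heading=180, move]
  ]
]
FD 8: (-52,-52) -> (-60,-52) [heading=180, move]
LT 180: heading 180 -> 0
Final: pos=(-60,-52), heading=0, 0 segment(s) drawn
Segments drawn: 0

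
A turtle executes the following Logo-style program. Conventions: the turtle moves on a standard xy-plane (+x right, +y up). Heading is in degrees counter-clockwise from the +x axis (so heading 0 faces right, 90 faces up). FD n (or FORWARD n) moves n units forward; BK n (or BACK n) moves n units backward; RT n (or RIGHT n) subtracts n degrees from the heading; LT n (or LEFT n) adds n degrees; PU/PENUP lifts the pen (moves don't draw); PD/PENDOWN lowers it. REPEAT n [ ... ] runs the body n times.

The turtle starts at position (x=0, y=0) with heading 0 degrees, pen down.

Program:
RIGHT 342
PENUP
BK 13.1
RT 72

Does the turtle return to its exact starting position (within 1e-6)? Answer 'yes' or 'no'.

Answer: no

Derivation:
Executing turtle program step by step:
Start: pos=(0,0), heading=0, pen down
RT 342: heading 0 -> 18
PU: pen up
BK 13.1: (0,0) -> (-12.459,-4.048) [heading=18, move]
RT 72: heading 18 -> 306
Final: pos=(-12.459,-4.048), heading=306, 0 segment(s) drawn

Start position: (0, 0)
Final position: (-12.459, -4.048)
Distance = 13.1; >= 1e-6 -> NOT closed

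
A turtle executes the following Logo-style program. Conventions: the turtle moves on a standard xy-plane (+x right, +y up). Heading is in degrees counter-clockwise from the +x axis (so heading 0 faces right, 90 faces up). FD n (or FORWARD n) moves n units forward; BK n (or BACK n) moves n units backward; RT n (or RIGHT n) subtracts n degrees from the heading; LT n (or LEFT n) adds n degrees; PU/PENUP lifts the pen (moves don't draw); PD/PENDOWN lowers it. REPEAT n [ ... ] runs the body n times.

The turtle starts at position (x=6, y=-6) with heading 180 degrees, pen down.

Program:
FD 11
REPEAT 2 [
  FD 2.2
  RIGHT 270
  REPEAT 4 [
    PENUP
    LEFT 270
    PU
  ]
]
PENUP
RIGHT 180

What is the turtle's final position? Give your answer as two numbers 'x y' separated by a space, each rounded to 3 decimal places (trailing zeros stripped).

Answer: -7.2 -8.2

Derivation:
Executing turtle program step by step:
Start: pos=(6,-6), heading=180, pen down
FD 11: (6,-6) -> (-5,-6) [heading=180, draw]
REPEAT 2 [
  -- iteration 1/2 --
  FD 2.2: (-5,-6) -> (-7.2,-6) [heading=180, draw]
  RT 270: heading 180 -> 270
  REPEAT 4 [
    -- iteration 1/4 --
    PU: pen up
    LT 270: heading 270 -> 180
    PU: pen up
    -- iteration 2/4 --
    PU: pen up
    LT 270: heading 180 -> 90
    PU: pen up
    -- iteration 3/4 --
    PU: pen up
    LT 270: heading 90 -> 0
    PU: pen up
    -- iteration 4/4 --
    PU: pen up
    LT 270: heading 0 -> 270
    PU: pen up
  ]
  -- iteration 2/2 --
  FD 2.2: (-7.2,-6) -> (-7.2,-8.2) [heading=270, move]
  RT 270: heading 270 -> 0
  REPEAT 4 [
    -- iteration 1/4 --
    PU: pen up
    LT 270: heading 0 -> 270
    PU: pen up
    -- iteration 2/4 --
    PU: pen up
    LT 270: heading 270 -> 180
    PU: pen up
    -- iteration 3/4 --
    PU: pen up
    LT 270: heading 180 -> 90
    PU: pen up
    -- iteration 4/4 --
    PU: pen up
    LT 270: heading 90 -> 0
    PU: pen up
  ]
]
PU: pen up
RT 180: heading 0 -> 180
Final: pos=(-7.2,-8.2), heading=180, 2 segment(s) drawn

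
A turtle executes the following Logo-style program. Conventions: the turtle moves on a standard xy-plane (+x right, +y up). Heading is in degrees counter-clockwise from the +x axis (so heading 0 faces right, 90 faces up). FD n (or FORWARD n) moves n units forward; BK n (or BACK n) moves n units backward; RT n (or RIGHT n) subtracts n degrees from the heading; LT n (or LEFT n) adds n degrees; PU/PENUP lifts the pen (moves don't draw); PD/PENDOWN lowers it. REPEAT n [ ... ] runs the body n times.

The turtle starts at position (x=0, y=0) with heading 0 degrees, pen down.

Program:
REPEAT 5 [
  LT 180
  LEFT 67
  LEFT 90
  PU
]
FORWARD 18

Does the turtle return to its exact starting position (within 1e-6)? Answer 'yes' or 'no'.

Answer: no

Derivation:
Executing turtle program step by step:
Start: pos=(0,0), heading=0, pen down
REPEAT 5 [
  -- iteration 1/5 --
  LT 180: heading 0 -> 180
  LT 67: heading 180 -> 247
  LT 90: heading 247 -> 337
  PU: pen up
  -- iteration 2/5 --
  LT 180: heading 337 -> 157
  LT 67: heading 157 -> 224
  LT 90: heading 224 -> 314
  PU: pen up
  -- iteration 3/5 --
  LT 180: heading 314 -> 134
  LT 67: heading 134 -> 201
  LT 90: heading 201 -> 291
  PU: pen up
  -- iteration 4/5 --
  LT 180: heading 291 -> 111
  LT 67: heading 111 -> 178
  LT 90: heading 178 -> 268
  PU: pen up
  -- iteration 5/5 --
  LT 180: heading 268 -> 88
  LT 67: heading 88 -> 155
  LT 90: heading 155 -> 245
  PU: pen up
]
FD 18: (0,0) -> (-7.607,-16.314) [heading=245, move]
Final: pos=(-7.607,-16.314), heading=245, 0 segment(s) drawn

Start position: (0, 0)
Final position: (-7.607, -16.314)
Distance = 18; >= 1e-6 -> NOT closed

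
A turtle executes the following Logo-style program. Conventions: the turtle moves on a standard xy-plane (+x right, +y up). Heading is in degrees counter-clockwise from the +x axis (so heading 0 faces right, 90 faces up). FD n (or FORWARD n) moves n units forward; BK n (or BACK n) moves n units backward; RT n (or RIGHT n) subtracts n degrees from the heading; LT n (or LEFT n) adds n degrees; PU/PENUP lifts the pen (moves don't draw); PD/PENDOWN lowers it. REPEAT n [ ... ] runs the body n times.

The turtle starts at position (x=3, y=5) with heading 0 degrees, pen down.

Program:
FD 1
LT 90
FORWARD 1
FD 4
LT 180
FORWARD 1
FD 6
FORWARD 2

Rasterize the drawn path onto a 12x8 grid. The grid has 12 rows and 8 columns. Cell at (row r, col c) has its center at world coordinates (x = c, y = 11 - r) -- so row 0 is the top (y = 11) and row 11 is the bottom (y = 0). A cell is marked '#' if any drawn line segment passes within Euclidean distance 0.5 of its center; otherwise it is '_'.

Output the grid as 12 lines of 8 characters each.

Answer: ________
____#___
____#___
____#___
____#___
____#___
___##___
____#___
____#___
____#___
____#___
________

Derivation:
Segment 0: (3,5) -> (4,5)
Segment 1: (4,5) -> (4,6)
Segment 2: (4,6) -> (4,10)
Segment 3: (4,10) -> (4,9)
Segment 4: (4,9) -> (4,3)
Segment 5: (4,3) -> (4,1)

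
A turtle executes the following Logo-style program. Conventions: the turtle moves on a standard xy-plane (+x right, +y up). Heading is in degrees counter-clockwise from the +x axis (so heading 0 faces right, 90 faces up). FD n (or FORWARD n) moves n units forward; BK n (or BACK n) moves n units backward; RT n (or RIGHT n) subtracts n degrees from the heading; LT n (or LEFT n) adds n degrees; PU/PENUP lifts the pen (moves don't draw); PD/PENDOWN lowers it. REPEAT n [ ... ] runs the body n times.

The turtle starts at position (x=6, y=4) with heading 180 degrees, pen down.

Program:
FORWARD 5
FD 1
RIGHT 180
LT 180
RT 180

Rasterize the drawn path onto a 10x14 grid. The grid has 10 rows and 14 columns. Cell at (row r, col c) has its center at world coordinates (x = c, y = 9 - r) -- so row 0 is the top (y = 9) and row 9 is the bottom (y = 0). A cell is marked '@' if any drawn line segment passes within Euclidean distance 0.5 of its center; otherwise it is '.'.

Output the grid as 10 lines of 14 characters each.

Segment 0: (6,4) -> (1,4)
Segment 1: (1,4) -> (0,4)

Answer: ..............
..............
..............
..............
..............
@@@@@@@.......
..............
..............
..............
..............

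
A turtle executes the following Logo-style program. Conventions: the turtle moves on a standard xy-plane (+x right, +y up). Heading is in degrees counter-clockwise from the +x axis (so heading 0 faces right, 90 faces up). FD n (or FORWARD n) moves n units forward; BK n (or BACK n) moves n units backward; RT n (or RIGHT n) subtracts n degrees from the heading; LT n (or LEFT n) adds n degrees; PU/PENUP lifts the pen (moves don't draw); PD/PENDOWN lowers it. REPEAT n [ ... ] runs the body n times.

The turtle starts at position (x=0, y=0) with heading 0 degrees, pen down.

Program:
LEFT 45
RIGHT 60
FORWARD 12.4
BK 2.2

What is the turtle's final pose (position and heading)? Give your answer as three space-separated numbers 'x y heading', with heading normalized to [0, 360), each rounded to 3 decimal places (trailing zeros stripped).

Executing turtle program step by step:
Start: pos=(0,0), heading=0, pen down
LT 45: heading 0 -> 45
RT 60: heading 45 -> 345
FD 12.4: (0,0) -> (11.977,-3.209) [heading=345, draw]
BK 2.2: (11.977,-3.209) -> (9.852,-2.64) [heading=345, draw]
Final: pos=(9.852,-2.64), heading=345, 2 segment(s) drawn

Answer: 9.852 -2.64 345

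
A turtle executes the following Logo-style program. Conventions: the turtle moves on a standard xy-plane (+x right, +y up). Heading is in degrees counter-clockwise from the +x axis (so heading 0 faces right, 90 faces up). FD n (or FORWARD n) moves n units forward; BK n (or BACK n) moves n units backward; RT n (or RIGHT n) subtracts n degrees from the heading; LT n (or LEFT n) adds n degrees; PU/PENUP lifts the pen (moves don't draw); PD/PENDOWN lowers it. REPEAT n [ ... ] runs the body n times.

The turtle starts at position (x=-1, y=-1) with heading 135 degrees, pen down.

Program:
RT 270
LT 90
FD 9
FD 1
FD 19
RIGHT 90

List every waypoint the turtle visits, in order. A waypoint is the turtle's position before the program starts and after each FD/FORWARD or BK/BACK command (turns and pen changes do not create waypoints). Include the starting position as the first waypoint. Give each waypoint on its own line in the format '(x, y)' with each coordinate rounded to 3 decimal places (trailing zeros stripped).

Executing turtle program step by step:
Start: pos=(-1,-1), heading=135, pen down
RT 270: heading 135 -> 225
LT 90: heading 225 -> 315
FD 9: (-1,-1) -> (5.364,-7.364) [heading=315, draw]
FD 1: (5.364,-7.364) -> (6.071,-8.071) [heading=315, draw]
FD 19: (6.071,-8.071) -> (19.506,-21.506) [heading=315, draw]
RT 90: heading 315 -> 225
Final: pos=(19.506,-21.506), heading=225, 3 segment(s) drawn
Waypoints (4 total):
(-1, -1)
(5.364, -7.364)
(6.071, -8.071)
(19.506, -21.506)

Answer: (-1, -1)
(5.364, -7.364)
(6.071, -8.071)
(19.506, -21.506)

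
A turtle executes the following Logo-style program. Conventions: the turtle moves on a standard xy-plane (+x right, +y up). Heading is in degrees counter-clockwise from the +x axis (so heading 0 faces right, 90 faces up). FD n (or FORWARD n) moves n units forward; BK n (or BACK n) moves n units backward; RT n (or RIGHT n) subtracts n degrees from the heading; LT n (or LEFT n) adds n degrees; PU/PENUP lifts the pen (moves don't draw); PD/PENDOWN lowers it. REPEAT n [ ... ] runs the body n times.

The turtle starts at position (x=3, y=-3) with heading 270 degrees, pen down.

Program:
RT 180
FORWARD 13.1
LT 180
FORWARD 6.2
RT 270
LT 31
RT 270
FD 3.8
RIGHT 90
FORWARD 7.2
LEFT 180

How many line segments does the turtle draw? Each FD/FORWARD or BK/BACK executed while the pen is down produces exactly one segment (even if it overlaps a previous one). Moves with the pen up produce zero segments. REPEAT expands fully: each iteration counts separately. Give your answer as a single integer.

Executing turtle program step by step:
Start: pos=(3,-3), heading=270, pen down
RT 180: heading 270 -> 90
FD 13.1: (3,-3) -> (3,10.1) [heading=90, draw]
LT 180: heading 90 -> 270
FD 6.2: (3,10.1) -> (3,3.9) [heading=270, draw]
RT 270: heading 270 -> 0
LT 31: heading 0 -> 31
RT 270: heading 31 -> 121
FD 3.8: (3,3.9) -> (1.043,7.157) [heading=121, draw]
RT 90: heading 121 -> 31
FD 7.2: (1.043,7.157) -> (7.214,10.866) [heading=31, draw]
LT 180: heading 31 -> 211
Final: pos=(7.214,10.866), heading=211, 4 segment(s) drawn
Segments drawn: 4

Answer: 4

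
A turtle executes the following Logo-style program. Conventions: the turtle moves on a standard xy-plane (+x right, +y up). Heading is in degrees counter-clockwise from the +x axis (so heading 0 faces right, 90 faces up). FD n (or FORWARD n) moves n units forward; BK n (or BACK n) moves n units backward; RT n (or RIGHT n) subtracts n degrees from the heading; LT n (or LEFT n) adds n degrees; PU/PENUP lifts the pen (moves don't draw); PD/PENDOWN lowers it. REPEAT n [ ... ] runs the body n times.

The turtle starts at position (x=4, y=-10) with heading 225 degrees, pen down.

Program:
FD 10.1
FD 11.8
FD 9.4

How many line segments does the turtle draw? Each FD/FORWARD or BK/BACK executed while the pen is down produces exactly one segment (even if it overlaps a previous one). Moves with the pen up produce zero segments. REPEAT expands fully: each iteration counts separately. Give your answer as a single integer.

Answer: 3

Derivation:
Executing turtle program step by step:
Start: pos=(4,-10), heading=225, pen down
FD 10.1: (4,-10) -> (-3.142,-17.142) [heading=225, draw]
FD 11.8: (-3.142,-17.142) -> (-11.486,-25.486) [heading=225, draw]
FD 9.4: (-11.486,-25.486) -> (-18.132,-32.132) [heading=225, draw]
Final: pos=(-18.132,-32.132), heading=225, 3 segment(s) drawn
Segments drawn: 3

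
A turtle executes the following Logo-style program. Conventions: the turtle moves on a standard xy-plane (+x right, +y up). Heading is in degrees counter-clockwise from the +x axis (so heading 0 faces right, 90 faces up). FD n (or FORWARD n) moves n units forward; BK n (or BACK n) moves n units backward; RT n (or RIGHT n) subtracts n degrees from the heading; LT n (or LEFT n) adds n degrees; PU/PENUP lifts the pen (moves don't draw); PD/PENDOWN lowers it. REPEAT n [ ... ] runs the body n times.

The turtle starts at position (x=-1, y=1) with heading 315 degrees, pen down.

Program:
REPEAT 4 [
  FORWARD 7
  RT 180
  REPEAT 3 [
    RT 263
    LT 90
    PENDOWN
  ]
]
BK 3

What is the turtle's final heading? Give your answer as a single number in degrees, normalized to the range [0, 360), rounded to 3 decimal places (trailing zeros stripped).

Answer: 39

Derivation:
Executing turtle program step by step:
Start: pos=(-1,1), heading=315, pen down
REPEAT 4 [
  -- iteration 1/4 --
  FD 7: (-1,1) -> (3.95,-3.95) [heading=315, draw]
  RT 180: heading 315 -> 135
  REPEAT 3 [
    -- iteration 1/3 --
    RT 263: heading 135 -> 232
    LT 90: heading 232 -> 322
    PD: pen down
    -- iteration 2/3 --
    RT 263: heading 322 -> 59
    LT 90: heading 59 -> 149
    PD: pen down
    -- iteration 3/3 --
    RT 263: heading 149 -> 246
    LT 90: heading 246 -> 336
    PD: pen down
  ]
  -- iteration 2/4 --
  FD 7: (3.95,-3.95) -> (10.345,-6.797) [heading=336, draw]
  RT 180: heading 336 -> 156
  REPEAT 3 [
    -- iteration 1/3 --
    RT 263: heading 156 -> 253
    LT 90: heading 253 -> 343
    PD: pen down
    -- iteration 2/3 --
    RT 263: heading 343 -> 80
    LT 90: heading 80 -> 170
    PD: pen down
    -- iteration 3/3 --
    RT 263: heading 170 -> 267
    LT 90: heading 267 -> 357
    PD: pen down
  ]
  -- iteration 3/4 --
  FD 7: (10.345,-6.797) -> (17.335,-7.163) [heading=357, draw]
  RT 180: heading 357 -> 177
  REPEAT 3 [
    -- iteration 1/3 --
    RT 263: heading 177 -> 274
    LT 90: heading 274 -> 4
    PD: pen down
    -- iteration 2/3 --
    RT 263: heading 4 -> 101
    LT 90: heading 101 -> 191
    PD: pen down
    -- iteration 3/3 --
    RT 263: heading 191 -> 288
    LT 90: heading 288 -> 18
    PD: pen down
  ]
  -- iteration 4/4 --
  FD 7: (17.335,-7.163) -> (23.992,-5) [heading=18, draw]
  RT 180: heading 18 -> 198
  REPEAT 3 [
    -- iteration 1/3 --
    RT 263: heading 198 -> 295
    LT 90: heading 295 -> 25
    PD: pen down
    -- iteration 2/3 --
    RT 263: heading 25 -> 122
    LT 90: heading 122 -> 212
    PD: pen down
    -- iteration 3/3 --
    RT 263: heading 212 -> 309
    LT 90: heading 309 -> 39
    PD: pen down
  ]
]
BK 3: (23.992,-5) -> (21.661,-6.888) [heading=39, draw]
Final: pos=(21.661,-6.888), heading=39, 5 segment(s) drawn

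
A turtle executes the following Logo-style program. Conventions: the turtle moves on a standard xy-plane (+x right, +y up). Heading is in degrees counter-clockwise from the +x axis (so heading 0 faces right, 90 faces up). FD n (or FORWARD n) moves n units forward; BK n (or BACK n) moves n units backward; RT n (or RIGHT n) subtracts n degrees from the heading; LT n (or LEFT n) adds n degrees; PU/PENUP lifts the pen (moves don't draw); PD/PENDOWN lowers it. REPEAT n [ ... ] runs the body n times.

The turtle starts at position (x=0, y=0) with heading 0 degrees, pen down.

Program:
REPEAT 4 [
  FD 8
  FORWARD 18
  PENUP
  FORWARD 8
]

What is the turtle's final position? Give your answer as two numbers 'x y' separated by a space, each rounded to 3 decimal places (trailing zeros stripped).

Executing turtle program step by step:
Start: pos=(0,0), heading=0, pen down
REPEAT 4 [
  -- iteration 1/4 --
  FD 8: (0,0) -> (8,0) [heading=0, draw]
  FD 18: (8,0) -> (26,0) [heading=0, draw]
  PU: pen up
  FD 8: (26,0) -> (34,0) [heading=0, move]
  -- iteration 2/4 --
  FD 8: (34,0) -> (42,0) [heading=0, move]
  FD 18: (42,0) -> (60,0) [heading=0, move]
  PU: pen up
  FD 8: (60,0) -> (68,0) [heading=0, move]
  -- iteration 3/4 --
  FD 8: (68,0) -> (76,0) [heading=0, move]
  FD 18: (76,0) -> (94,0) [heading=0, move]
  PU: pen up
  FD 8: (94,0) -> (102,0) [heading=0, move]
  -- iteration 4/4 --
  FD 8: (102,0) -> (110,0) [heading=0, move]
  FD 18: (110,0) -> (128,0) [heading=0, move]
  PU: pen up
  FD 8: (128,0) -> (136,0) [heading=0, move]
]
Final: pos=(136,0), heading=0, 2 segment(s) drawn

Answer: 136 0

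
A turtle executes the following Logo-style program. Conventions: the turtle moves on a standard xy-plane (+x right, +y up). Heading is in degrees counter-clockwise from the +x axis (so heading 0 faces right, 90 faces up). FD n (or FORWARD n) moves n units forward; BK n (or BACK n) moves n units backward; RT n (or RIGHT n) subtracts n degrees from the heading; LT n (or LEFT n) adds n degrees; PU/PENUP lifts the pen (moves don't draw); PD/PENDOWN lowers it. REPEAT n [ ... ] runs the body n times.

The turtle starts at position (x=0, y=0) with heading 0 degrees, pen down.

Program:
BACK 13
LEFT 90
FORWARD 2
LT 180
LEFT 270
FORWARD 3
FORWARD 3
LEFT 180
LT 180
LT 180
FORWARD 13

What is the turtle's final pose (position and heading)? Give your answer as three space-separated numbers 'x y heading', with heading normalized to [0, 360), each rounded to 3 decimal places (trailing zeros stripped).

Answer: -6 2 0

Derivation:
Executing turtle program step by step:
Start: pos=(0,0), heading=0, pen down
BK 13: (0,0) -> (-13,0) [heading=0, draw]
LT 90: heading 0 -> 90
FD 2: (-13,0) -> (-13,2) [heading=90, draw]
LT 180: heading 90 -> 270
LT 270: heading 270 -> 180
FD 3: (-13,2) -> (-16,2) [heading=180, draw]
FD 3: (-16,2) -> (-19,2) [heading=180, draw]
LT 180: heading 180 -> 0
LT 180: heading 0 -> 180
LT 180: heading 180 -> 0
FD 13: (-19,2) -> (-6,2) [heading=0, draw]
Final: pos=(-6,2), heading=0, 5 segment(s) drawn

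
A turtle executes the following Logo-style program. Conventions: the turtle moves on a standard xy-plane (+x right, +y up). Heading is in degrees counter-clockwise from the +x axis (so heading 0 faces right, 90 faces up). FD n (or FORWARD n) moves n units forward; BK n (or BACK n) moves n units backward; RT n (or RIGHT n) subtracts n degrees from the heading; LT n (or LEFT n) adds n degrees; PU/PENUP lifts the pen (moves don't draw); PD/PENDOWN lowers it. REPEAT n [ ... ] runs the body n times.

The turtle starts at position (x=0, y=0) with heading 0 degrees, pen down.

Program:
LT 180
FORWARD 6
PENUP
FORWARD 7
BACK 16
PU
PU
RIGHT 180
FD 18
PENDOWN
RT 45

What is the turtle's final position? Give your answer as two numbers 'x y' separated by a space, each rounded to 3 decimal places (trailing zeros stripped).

Answer: 21 0

Derivation:
Executing turtle program step by step:
Start: pos=(0,0), heading=0, pen down
LT 180: heading 0 -> 180
FD 6: (0,0) -> (-6,0) [heading=180, draw]
PU: pen up
FD 7: (-6,0) -> (-13,0) [heading=180, move]
BK 16: (-13,0) -> (3,0) [heading=180, move]
PU: pen up
PU: pen up
RT 180: heading 180 -> 0
FD 18: (3,0) -> (21,0) [heading=0, move]
PD: pen down
RT 45: heading 0 -> 315
Final: pos=(21,0), heading=315, 1 segment(s) drawn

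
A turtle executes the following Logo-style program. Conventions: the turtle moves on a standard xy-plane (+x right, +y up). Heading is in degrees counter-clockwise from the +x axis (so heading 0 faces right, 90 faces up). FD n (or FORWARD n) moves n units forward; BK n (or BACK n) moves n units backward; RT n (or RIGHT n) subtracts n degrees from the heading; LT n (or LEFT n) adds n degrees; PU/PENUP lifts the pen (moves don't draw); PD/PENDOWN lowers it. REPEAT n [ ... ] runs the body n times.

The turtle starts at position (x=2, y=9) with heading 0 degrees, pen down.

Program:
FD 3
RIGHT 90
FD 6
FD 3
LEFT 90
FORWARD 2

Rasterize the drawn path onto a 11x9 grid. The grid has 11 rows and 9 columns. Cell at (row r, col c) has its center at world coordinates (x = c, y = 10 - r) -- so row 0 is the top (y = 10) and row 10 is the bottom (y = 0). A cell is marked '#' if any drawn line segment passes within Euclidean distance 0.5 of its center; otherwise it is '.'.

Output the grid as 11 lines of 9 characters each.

Segment 0: (2,9) -> (5,9)
Segment 1: (5,9) -> (5,3)
Segment 2: (5,3) -> (5,0)
Segment 3: (5,0) -> (7,0)

Answer: .........
..####...
.....#...
.....#...
.....#...
.....#...
.....#...
.....#...
.....#...
.....#...
.....###.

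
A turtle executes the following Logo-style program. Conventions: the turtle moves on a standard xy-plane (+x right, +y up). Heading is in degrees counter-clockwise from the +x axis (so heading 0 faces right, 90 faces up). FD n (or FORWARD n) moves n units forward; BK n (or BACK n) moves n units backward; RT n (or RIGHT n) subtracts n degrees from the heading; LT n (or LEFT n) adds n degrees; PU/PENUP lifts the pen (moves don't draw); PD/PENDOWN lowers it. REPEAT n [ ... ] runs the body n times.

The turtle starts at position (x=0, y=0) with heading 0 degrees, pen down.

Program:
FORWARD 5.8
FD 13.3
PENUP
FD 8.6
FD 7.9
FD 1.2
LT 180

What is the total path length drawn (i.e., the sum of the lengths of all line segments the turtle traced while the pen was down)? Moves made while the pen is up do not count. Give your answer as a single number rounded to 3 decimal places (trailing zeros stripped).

Answer: 19.1

Derivation:
Executing turtle program step by step:
Start: pos=(0,0), heading=0, pen down
FD 5.8: (0,0) -> (5.8,0) [heading=0, draw]
FD 13.3: (5.8,0) -> (19.1,0) [heading=0, draw]
PU: pen up
FD 8.6: (19.1,0) -> (27.7,0) [heading=0, move]
FD 7.9: (27.7,0) -> (35.6,0) [heading=0, move]
FD 1.2: (35.6,0) -> (36.8,0) [heading=0, move]
LT 180: heading 0 -> 180
Final: pos=(36.8,0), heading=180, 2 segment(s) drawn

Segment lengths:
  seg 1: (0,0) -> (5.8,0), length = 5.8
  seg 2: (5.8,0) -> (19.1,0), length = 13.3
Total = 19.1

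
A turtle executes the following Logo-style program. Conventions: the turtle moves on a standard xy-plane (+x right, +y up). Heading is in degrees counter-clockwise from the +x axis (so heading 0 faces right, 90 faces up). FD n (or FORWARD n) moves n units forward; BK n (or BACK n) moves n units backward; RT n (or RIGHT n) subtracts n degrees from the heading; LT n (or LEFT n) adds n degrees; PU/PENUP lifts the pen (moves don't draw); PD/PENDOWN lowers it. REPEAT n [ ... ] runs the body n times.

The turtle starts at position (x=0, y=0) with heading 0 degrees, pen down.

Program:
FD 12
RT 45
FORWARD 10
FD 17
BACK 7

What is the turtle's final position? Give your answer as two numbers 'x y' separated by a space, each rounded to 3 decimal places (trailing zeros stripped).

Executing turtle program step by step:
Start: pos=(0,0), heading=0, pen down
FD 12: (0,0) -> (12,0) [heading=0, draw]
RT 45: heading 0 -> 315
FD 10: (12,0) -> (19.071,-7.071) [heading=315, draw]
FD 17: (19.071,-7.071) -> (31.092,-19.092) [heading=315, draw]
BK 7: (31.092,-19.092) -> (26.142,-14.142) [heading=315, draw]
Final: pos=(26.142,-14.142), heading=315, 4 segment(s) drawn

Answer: 26.142 -14.142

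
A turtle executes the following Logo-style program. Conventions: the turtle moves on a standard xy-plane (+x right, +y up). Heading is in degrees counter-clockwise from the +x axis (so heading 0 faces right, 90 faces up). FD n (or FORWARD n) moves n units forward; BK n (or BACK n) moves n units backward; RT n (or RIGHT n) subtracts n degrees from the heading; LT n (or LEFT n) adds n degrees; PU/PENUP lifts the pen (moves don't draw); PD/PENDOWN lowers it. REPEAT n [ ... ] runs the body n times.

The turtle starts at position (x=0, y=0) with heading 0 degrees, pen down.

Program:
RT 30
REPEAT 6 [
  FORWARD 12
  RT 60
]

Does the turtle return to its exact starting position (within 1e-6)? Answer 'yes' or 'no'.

Executing turtle program step by step:
Start: pos=(0,0), heading=0, pen down
RT 30: heading 0 -> 330
REPEAT 6 [
  -- iteration 1/6 --
  FD 12: (0,0) -> (10.392,-6) [heading=330, draw]
  RT 60: heading 330 -> 270
  -- iteration 2/6 --
  FD 12: (10.392,-6) -> (10.392,-18) [heading=270, draw]
  RT 60: heading 270 -> 210
  -- iteration 3/6 --
  FD 12: (10.392,-18) -> (0,-24) [heading=210, draw]
  RT 60: heading 210 -> 150
  -- iteration 4/6 --
  FD 12: (0,-24) -> (-10.392,-18) [heading=150, draw]
  RT 60: heading 150 -> 90
  -- iteration 5/6 --
  FD 12: (-10.392,-18) -> (-10.392,-6) [heading=90, draw]
  RT 60: heading 90 -> 30
  -- iteration 6/6 --
  FD 12: (-10.392,-6) -> (0,0) [heading=30, draw]
  RT 60: heading 30 -> 330
]
Final: pos=(0,0), heading=330, 6 segment(s) drawn

Start position: (0, 0)
Final position: (0, 0)
Distance = 0; < 1e-6 -> CLOSED

Answer: yes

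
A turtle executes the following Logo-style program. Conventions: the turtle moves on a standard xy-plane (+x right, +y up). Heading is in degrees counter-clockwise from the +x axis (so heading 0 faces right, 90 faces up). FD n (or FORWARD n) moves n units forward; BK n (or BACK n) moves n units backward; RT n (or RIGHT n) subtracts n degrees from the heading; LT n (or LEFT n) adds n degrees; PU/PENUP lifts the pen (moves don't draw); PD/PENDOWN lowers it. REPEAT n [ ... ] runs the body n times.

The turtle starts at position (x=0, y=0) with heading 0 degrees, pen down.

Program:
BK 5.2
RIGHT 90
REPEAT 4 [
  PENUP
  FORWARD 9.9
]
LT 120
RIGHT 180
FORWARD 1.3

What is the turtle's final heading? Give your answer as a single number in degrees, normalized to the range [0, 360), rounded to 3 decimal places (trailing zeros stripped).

Answer: 210

Derivation:
Executing turtle program step by step:
Start: pos=(0,0), heading=0, pen down
BK 5.2: (0,0) -> (-5.2,0) [heading=0, draw]
RT 90: heading 0 -> 270
REPEAT 4 [
  -- iteration 1/4 --
  PU: pen up
  FD 9.9: (-5.2,0) -> (-5.2,-9.9) [heading=270, move]
  -- iteration 2/4 --
  PU: pen up
  FD 9.9: (-5.2,-9.9) -> (-5.2,-19.8) [heading=270, move]
  -- iteration 3/4 --
  PU: pen up
  FD 9.9: (-5.2,-19.8) -> (-5.2,-29.7) [heading=270, move]
  -- iteration 4/4 --
  PU: pen up
  FD 9.9: (-5.2,-29.7) -> (-5.2,-39.6) [heading=270, move]
]
LT 120: heading 270 -> 30
RT 180: heading 30 -> 210
FD 1.3: (-5.2,-39.6) -> (-6.326,-40.25) [heading=210, move]
Final: pos=(-6.326,-40.25), heading=210, 1 segment(s) drawn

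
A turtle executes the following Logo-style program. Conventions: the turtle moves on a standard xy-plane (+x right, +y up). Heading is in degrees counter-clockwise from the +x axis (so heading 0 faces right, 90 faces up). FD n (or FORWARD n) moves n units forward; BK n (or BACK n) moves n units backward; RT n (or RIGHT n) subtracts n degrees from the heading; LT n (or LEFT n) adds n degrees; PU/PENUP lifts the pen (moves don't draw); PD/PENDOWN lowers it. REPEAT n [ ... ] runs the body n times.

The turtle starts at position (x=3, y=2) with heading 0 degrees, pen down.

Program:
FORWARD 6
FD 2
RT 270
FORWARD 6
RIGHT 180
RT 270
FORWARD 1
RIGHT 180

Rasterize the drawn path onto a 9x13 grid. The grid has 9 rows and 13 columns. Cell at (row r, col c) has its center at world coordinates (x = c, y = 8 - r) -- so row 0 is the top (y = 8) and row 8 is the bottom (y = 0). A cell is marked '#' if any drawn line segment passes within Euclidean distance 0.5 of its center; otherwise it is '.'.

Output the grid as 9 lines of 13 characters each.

Answer: ...........##
...........#.
...........#.
...........#.
...........#.
...........#.
...#########.
.............
.............

Derivation:
Segment 0: (3,2) -> (9,2)
Segment 1: (9,2) -> (11,2)
Segment 2: (11,2) -> (11,8)
Segment 3: (11,8) -> (12,8)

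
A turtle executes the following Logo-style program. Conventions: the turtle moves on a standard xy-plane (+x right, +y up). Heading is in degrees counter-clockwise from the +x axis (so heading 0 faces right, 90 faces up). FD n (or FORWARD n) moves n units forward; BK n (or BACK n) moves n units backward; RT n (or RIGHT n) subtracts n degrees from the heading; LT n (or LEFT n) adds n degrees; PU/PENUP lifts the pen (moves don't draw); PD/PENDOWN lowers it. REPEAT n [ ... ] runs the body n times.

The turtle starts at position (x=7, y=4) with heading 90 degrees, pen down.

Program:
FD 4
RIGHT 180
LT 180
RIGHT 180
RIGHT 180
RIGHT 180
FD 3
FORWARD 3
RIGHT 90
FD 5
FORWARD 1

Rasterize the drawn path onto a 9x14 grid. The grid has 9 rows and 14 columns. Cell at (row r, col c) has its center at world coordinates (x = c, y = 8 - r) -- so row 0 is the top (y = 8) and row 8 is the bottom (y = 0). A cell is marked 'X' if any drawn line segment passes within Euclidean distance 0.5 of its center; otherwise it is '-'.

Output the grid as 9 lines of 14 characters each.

Segment 0: (7,4) -> (7,8)
Segment 1: (7,8) -> (7,5)
Segment 2: (7,5) -> (7,2)
Segment 3: (7,2) -> (2,2)
Segment 4: (2,2) -> (1,2)

Answer: -------X------
-------X------
-------X------
-------X------
-------X------
-------X------
-XXXXXXX------
--------------
--------------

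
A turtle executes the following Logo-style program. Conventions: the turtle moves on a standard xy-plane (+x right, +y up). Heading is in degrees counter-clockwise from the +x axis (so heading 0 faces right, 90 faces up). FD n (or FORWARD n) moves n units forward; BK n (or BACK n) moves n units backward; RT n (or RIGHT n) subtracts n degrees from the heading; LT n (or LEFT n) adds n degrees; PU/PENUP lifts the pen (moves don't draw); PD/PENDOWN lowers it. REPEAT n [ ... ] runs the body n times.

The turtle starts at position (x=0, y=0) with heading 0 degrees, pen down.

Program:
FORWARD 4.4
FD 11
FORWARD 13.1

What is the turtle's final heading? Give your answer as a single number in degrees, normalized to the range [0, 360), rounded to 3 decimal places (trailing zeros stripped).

Answer: 0

Derivation:
Executing turtle program step by step:
Start: pos=(0,0), heading=0, pen down
FD 4.4: (0,0) -> (4.4,0) [heading=0, draw]
FD 11: (4.4,0) -> (15.4,0) [heading=0, draw]
FD 13.1: (15.4,0) -> (28.5,0) [heading=0, draw]
Final: pos=(28.5,0), heading=0, 3 segment(s) drawn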